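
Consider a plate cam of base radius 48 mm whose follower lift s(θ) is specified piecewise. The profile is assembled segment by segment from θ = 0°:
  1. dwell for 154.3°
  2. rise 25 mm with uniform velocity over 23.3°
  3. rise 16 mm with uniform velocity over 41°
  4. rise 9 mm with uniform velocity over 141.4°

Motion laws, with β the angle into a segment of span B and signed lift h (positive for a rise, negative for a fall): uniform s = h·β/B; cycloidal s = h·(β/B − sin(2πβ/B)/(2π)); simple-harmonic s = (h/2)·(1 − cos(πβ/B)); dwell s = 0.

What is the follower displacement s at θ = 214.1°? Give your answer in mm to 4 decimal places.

seg 1 [0°–154.3°] dwell: s stays 0.0000
seg 2 [154.3°–177.6°] uniform, h=25: full span → s += 25 → s = 25.0000
seg 3 [177.6°–218.6°] uniform, h=16: θ=214.1° here. β=36.5, B=41. 16·36.5/41 = 14.2439 → s = 39.2439

39.2439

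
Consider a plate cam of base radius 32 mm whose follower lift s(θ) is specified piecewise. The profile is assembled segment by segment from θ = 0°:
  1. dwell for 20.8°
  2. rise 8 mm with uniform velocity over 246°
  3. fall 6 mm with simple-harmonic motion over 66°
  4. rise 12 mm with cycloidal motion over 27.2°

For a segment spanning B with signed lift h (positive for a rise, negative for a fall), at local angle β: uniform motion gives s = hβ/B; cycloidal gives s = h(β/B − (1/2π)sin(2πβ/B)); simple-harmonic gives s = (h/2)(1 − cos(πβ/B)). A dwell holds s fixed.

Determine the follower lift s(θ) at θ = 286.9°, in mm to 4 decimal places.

seg 1 [0°–20.8°] dwell: s stays 0.0000
seg 2 [20.8°–266.8°] uniform, h=8: full span → s += 8 → s = 8.0000
seg 3 [266.8°–332.8°] simple-harmonic, h=-6: θ=286.9° here. β=20.1, B=66. -6/2·(1 − cos(π·0.3045)) = -1.2715 → s = 6.7285

6.7285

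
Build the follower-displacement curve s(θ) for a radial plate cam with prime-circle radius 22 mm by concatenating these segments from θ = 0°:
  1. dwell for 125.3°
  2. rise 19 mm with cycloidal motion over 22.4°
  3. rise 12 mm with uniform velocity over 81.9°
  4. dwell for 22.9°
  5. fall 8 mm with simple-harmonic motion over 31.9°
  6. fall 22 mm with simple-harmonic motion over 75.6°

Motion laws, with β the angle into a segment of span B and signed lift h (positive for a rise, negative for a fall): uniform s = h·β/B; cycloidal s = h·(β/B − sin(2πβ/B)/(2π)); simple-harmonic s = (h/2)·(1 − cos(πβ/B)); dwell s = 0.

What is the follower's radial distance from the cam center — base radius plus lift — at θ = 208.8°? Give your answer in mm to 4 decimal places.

seg 1 [0°–125.3°] dwell: s stays 0.0000
seg 2 [125.3°–147.7°] cycloidal, h=19: full span → s += 19 → s = 19.0000
seg 3 [147.7°–229.6°] uniform, h=12: θ=208.8° here. β=61.1, B=81.9. 12·61.1/81.9 = 8.9524 → s = 27.9524
radial distance = base radius + s = 22 + 27.9524 = 49.9524

49.9524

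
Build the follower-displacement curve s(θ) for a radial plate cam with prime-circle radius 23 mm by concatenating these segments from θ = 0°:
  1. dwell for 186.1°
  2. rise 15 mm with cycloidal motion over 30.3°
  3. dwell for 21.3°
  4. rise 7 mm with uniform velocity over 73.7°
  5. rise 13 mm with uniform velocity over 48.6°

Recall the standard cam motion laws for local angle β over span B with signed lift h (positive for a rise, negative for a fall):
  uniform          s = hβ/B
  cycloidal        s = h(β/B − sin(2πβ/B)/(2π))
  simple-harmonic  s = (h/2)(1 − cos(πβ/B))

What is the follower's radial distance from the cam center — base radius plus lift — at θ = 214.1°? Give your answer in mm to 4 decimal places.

seg 1 [0°–186.1°] dwell: s stays 0.0000
seg 2 [186.1°–216.4°] cycloidal, h=15: θ=214.1° here. β=28, B=30.3. 15·(0.9241 − sin(2π·0.9241)/(2π)) = 14.9573 → s = 14.9573
radial distance = base radius + s = 23 + 14.9573 = 37.9573

37.9573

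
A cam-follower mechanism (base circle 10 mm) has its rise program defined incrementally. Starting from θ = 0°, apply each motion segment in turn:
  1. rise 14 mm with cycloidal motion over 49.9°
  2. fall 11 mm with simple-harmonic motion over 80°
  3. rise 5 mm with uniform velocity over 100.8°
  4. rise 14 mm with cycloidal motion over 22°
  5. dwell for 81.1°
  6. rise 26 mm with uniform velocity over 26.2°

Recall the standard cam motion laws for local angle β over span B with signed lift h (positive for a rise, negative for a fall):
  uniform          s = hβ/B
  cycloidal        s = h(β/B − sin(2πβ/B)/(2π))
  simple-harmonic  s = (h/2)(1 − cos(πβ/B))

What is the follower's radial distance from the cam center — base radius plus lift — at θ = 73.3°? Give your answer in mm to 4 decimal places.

seg 1 [0°–49.9°] cycloidal, h=14: full span → s += 14 → s = 14.0000
seg 2 [49.9°–129.9°] simple-harmonic, h=-11: θ=73.3° here. β=23.4, B=80. -11/2·(1 − cos(π·0.2925)) = -2.1632 → s = 11.8368
radial distance = base radius + s = 10 + 11.8368 = 21.8368

21.8368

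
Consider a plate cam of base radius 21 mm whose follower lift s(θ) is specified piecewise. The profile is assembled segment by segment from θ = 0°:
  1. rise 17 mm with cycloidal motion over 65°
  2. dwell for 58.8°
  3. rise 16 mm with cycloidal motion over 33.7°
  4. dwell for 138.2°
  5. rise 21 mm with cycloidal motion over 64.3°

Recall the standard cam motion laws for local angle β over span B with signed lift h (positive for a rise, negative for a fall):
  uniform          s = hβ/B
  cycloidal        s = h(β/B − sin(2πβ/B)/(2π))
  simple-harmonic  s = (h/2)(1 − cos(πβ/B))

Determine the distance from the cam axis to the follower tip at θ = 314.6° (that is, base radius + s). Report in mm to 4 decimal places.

seg 1 [0°–65°] cycloidal, h=17: full span → s += 17 → s = 17.0000
seg 2 [65°–123.8°] dwell: s stays 17.0000
seg 3 [123.8°–157.5°] cycloidal, h=16: full span → s += 16 → s = 33.0000
seg 4 [157.5°–295.7°] dwell: s stays 33.0000
seg 5 [295.7°–360°] cycloidal, h=21: θ=314.6° here. β=18.9, B=64.3. 21·(0.2939 − sin(2π·0.2939)/(2π)) = 2.9569 → s = 35.9569
radial distance = base radius + s = 21 + 35.9569 = 56.9569

56.9569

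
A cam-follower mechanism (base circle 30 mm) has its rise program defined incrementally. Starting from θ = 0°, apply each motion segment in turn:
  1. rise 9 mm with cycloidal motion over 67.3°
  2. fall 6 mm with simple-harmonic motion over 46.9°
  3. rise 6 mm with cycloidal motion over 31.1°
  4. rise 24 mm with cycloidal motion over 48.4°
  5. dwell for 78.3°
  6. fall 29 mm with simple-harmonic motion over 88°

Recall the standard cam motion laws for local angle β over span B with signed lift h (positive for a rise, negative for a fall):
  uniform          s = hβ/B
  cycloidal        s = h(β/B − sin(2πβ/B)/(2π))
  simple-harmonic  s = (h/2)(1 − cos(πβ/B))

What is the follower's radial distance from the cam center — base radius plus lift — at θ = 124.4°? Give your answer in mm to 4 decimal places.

seg 1 [0°–67.3°] cycloidal, h=9: full span → s += 9 → s = 9.0000
seg 2 [67.3°–114.2°] simple-harmonic, h=-6: full span → s += -6 → s = 3.0000
seg 3 [114.2°–145.3°] cycloidal, h=6: θ=124.4° here. β=10.2, B=31.1. 6·(0.3280 − sin(2π·0.3280)/(2π)) = 1.1252 → s = 4.1252
radial distance = base radius + s = 30 + 4.1252 = 34.1252

34.1252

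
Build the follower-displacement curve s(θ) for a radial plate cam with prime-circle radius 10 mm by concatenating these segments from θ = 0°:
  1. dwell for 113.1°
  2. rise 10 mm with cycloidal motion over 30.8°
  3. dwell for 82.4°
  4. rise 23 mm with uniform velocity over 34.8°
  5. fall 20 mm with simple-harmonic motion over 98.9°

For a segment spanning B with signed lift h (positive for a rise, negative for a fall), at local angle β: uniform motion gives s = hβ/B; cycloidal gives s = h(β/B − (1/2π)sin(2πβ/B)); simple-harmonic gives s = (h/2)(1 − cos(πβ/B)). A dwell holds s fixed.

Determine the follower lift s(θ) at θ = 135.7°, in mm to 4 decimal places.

seg 1 [0°–113.1°] dwell: s stays 0.0000
seg 2 [113.1°–143.9°] cycloidal, h=10: θ=135.7° here. β=22.6, B=30.8. 10·(0.7338 − sin(2π·0.7338)/(2π)) = 8.9209 → s = 8.9209

8.9209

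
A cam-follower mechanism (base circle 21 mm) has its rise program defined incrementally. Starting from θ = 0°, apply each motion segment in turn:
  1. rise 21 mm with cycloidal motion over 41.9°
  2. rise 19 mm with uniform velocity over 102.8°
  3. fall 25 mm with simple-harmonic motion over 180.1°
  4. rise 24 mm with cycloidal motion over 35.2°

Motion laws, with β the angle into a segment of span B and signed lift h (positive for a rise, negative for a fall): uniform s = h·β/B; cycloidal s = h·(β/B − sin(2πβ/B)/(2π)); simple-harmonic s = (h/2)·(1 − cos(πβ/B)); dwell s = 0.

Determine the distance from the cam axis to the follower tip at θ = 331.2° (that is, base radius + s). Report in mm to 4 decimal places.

seg 1 [0°–41.9°] cycloidal, h=21: full span → s += 21 → s = 21.0000
seg 2 [41.9°–144.7°] uniform, h=19: full span → s += 19 → s = 40.0000
seg 3 [144.7°–324.8°] simple-harmonic, h=-25: full span → s += -25 → s = 15.0000
seg 4 [324.8°–360°] cycloidal, h=24: θ=331.2° here. β=6.4, B=35.2. 24·(0.1818 − sin(2π·0.1818)/(2π)) = 0.8891 → s = 15.8891
radial distance = base radius + s = 21 + 15.8891 = 36.8891

36.8891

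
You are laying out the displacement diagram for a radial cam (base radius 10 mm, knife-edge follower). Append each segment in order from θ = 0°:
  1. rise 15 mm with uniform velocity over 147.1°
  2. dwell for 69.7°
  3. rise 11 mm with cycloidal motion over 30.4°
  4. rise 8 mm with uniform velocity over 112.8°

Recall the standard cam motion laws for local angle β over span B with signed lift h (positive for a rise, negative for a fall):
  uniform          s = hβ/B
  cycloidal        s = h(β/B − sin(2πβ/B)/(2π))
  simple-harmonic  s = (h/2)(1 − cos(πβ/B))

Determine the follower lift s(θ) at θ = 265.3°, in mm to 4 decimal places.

seg 1 [0°–147.1°] uniform, h=15: full span → s += 15 → s = 15.0000
seg 2 [147.1°–216.8°] dwell: s stays 15.0000
seg 3 [216.8°–247.2°] cycloidal, h=11: full span → s += 11 → s = 26.0000
seg 4 [247.2°–360°] uniform, h=8: θ=265.3° here. β=18.1, B=112.8. 8·18.1/112.8 = 1.2837 → s = 27.2837

27.2837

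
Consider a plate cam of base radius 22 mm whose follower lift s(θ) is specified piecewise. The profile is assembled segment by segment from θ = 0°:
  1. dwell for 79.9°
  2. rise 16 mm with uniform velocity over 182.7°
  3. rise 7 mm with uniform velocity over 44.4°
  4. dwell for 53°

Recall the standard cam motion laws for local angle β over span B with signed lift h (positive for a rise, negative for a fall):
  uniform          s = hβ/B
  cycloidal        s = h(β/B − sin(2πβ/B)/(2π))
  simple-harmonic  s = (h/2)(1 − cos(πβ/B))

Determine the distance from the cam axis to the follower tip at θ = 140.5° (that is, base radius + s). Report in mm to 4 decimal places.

seg 1 [0°–79.9°] dwell: s stays 0.0000
seg 2 [79.9°–262.6°] uniform, h=16: θ=140.5° here. β=60.6, B=182.7. 16·60.6/182.7 = 5.3071 → s = 5.3071
radial distance = base radius + s = 22 + 5.3071 = 27.3071

27.3071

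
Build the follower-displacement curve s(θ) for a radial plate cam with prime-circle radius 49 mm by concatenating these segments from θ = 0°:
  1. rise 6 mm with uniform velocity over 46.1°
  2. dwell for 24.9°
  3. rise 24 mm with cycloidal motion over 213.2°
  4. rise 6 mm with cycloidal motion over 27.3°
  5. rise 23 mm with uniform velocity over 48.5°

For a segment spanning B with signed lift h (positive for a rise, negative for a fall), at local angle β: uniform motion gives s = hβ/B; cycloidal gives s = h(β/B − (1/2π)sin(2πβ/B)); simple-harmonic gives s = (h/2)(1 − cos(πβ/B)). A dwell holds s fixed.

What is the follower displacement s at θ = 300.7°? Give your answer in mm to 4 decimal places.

seg 1 [0°–46.1°] uniform, h=6: full span → s += 6 → s = 6.0000
seg 2 [46.1°–71°] dwell: s stays 6.0000
seg 3 [71°–284.2°] cycloidal, h=24: full span → s += 24 → s = 30.0000
seg 4 [284.2°–311.5°] cycloidal, h=6: θ=300.7° here. β=16.5, B=27.3. 6·(0.6044 − sin(2π·0.6044)/(2π)) = 4.2088 → s = 34.2088

34.2088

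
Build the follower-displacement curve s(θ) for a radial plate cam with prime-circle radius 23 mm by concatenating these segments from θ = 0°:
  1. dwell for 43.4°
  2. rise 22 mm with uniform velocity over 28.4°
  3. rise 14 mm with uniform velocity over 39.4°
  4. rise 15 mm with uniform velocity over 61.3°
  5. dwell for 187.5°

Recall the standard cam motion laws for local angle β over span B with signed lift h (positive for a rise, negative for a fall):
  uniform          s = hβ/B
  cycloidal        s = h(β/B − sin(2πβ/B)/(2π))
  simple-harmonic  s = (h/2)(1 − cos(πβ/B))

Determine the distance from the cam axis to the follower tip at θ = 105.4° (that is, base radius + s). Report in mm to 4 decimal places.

seg 1 [0°–43.4°] dwell: s stays 0.0000
seg 2 [43.4°–71.8°] uniform, h=22: full span → s += 22 → s = 22.0000
seg 3 [71.8°–111.2°] uniform, h=14: θ=105.4° here. β=33.6, B=39.4. 14·33.6/39.4 = 11.9391 → s = 33.9391
radial distance = base radius + s = 23 + 33.9391 = 56.9391

56.9391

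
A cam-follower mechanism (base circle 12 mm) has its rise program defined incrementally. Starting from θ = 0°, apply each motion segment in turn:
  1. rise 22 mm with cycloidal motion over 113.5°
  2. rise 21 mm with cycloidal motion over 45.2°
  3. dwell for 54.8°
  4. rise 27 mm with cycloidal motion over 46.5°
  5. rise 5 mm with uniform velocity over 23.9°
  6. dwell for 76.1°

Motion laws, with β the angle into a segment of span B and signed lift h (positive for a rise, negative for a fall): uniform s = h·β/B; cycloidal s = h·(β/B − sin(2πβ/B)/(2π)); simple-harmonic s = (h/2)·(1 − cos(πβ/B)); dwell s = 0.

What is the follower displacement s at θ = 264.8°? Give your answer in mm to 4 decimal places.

seg 1 [0°–113.5°] cycloidal, h=22: full span → s += 22 → s = 22.0000
seg 2 [113.5°–158.7°] cycloidal, h=21: full span → s += 21 → s = 43.0000
seg 3 [158.7°–213.5°] dwell: s stays 43.0000
seg 4 [213.5°–260°] cycloidal, h=27: full span → s += 27 → s = 70.0000
seg 5 [260°–283.9°] uniform, h=5: θ=264.8° here. β=4.8, B=23.9. 5·4.8/23.9 = 1.0042 → s = 71.0042

71.0042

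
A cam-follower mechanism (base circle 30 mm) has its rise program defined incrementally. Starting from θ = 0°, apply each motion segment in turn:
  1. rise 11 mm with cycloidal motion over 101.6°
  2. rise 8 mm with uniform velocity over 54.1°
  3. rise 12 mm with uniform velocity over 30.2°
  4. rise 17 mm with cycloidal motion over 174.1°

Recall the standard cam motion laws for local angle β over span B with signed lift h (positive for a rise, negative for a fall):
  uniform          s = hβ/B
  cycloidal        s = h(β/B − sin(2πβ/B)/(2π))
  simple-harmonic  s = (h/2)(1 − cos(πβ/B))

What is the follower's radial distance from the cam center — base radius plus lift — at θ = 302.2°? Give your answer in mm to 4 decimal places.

seg 1 [0°–101.6°] cycloidal, h=11: full span → s += 11 → s = 11.0000
seg 2 [101.6°–155.7°] uniform, h=8: full span → s += 8 → s = 19.0000
seg 3 [155.7°–185.9°] uniform, h=12: full span → s += 12 → s = 31.0000
seg 4 [185.9°–360°] cycloidal, h=17: θ=302.2° here. β=116.3, B=174.1. 17·(0.6680 − sin(2π·0.6680)/(2π)) = 13.7106 → s = 44.7106
radial distance = base radius + s = 30 + 44.7106 = 74.7106

74.7106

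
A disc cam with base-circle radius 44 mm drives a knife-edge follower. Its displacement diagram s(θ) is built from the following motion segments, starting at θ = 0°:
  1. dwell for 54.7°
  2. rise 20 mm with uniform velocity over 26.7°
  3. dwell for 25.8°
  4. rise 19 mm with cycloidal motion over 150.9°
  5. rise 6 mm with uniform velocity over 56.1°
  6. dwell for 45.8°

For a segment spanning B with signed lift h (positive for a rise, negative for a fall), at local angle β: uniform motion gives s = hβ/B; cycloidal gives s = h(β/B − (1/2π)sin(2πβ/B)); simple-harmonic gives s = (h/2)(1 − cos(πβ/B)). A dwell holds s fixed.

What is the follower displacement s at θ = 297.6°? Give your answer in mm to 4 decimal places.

seg 1 [0°–54.7°] dwell: s stays 0.0000
seg 2 [54.7°–81.4°] uniform, h=20: full span → s += 20 → s = 20.0000
seg 3 [81.4°–107.2°] dwell: s stays 20.0000
seg 4 [107.2°–258.1°] cycloidal, h=19: full span → s += 19 → s = 39.0000
seg 5 [258.1°–314.2°] uniform, h=6: θ=297.6° here. β=39.5, B=56.1. 6·39.5/56.1 = 4.2246 → s = 43.2246

43.2246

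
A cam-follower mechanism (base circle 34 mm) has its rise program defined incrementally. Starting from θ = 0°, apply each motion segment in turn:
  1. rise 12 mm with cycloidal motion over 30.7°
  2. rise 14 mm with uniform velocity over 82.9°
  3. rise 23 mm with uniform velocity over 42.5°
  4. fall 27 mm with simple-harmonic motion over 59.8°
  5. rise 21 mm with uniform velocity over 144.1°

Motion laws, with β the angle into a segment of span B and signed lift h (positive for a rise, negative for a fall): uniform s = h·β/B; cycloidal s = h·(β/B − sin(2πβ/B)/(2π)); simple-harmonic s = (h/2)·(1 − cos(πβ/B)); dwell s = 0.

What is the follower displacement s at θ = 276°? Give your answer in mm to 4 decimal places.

seg 1 [0°–30.7°] cycloidal, h=12: full span → s += 12 → s = 12.0000
seg 2 [30.7°–113.6°] uniform, h=14: full span → s += 14 → s = 26.0000
seg 3 [113.6°–156.1°] uniform, h=23: full span → s += 23 → s = 49.0000
seg 4 [156.1°–215.9°] simple-harmonic, h=-27: full span → s += -27 → s = 22.0000
seg 5 [215.9°–360°] uniform, h=21: θ=276° here. β=60.1, B=144.1. 21·60.1/144.1 = 8.7585 → s = 30.7585

30.7585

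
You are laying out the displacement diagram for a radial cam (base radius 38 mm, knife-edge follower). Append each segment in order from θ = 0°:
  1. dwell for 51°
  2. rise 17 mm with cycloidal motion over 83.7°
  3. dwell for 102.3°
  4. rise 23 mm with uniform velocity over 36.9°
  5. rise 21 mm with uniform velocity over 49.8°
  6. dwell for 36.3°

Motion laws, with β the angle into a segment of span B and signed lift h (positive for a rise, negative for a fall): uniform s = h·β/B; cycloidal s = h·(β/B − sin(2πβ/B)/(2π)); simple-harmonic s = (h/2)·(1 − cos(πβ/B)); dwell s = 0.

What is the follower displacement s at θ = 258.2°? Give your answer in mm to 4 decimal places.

seg 1 [0°–51°] dwell: s stays 0.0000
seg 2 [51°–134.7°] cycloidal, h=17: full span → s += 17 → s = 17.0000
seg 3 [134.7°–237°] dwell: s stays 17.0000
seg 4 [237°–273.9°] uniform, h=23: θ=258.2° here. β=21.2, B=36.9. 23·21.2/36.9 = 13.2141 → s = 30.2141

30.2141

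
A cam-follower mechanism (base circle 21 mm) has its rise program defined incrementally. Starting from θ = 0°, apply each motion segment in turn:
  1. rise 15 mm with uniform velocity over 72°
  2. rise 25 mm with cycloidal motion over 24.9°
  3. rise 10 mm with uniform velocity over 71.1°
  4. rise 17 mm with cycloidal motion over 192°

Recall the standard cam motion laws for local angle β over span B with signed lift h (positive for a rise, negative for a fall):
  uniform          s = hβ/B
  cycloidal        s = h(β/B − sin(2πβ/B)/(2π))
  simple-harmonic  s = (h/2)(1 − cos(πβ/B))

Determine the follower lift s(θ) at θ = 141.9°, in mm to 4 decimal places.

seg 1 [0°–72°] uniform, h=15: full span → s += 15 → s = 15.0000
seg 2 [72°–96.9°] cycloidal, h=25: full span → s += 25 → s = 40.0000
seg 3 [96.9°–168°] uniform, h=10: θ=141.9° here. β=45, B=71.1. 10·45/71.1 = 6.3291 → s = 46.3291

46.3291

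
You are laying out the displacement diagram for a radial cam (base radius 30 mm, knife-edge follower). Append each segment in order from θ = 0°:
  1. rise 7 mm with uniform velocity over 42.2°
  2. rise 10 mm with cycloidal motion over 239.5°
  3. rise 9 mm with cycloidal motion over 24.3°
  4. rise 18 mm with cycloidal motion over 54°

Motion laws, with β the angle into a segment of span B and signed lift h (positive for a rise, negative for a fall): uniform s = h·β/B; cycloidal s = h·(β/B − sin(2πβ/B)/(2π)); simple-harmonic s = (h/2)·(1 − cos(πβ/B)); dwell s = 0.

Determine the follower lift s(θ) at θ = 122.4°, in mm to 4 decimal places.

seg 1 [0°–42.2°] uniform, h=7: full span → s += 7 → s = 7.0000
seg 2 [42.2°–281.7°] cycloidal, h=10: θ=122.4° here. β=80.2, B=239.5. 10·(0.3349 − sin(2π·0.3349)/(2π)) = 1.9780 → s = 8.9780

8.9780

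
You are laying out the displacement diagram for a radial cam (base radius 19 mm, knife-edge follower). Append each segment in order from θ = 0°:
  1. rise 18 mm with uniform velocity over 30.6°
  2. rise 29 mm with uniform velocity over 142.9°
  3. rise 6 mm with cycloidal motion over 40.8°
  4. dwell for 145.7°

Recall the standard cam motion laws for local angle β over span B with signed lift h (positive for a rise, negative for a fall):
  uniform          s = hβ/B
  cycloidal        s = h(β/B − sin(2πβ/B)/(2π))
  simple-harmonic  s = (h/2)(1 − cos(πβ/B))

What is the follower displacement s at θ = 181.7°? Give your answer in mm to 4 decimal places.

seg 1 [0°–30.6°] uniform, h=18: full span → s += 18 → s = 18.0000
seg 2 [30.6°–173.5°] uniform, h=29: full span → s += 29 → s = 47.0000
seg 3 [173.5°–214.3°] cycloidal, h=6: θ=181.7° here. β=8.2, B=40.8. 6·(0.2010 − sin(2π·0.2010)/(2π)) = 0.2959 → s = 47.2959

47.2959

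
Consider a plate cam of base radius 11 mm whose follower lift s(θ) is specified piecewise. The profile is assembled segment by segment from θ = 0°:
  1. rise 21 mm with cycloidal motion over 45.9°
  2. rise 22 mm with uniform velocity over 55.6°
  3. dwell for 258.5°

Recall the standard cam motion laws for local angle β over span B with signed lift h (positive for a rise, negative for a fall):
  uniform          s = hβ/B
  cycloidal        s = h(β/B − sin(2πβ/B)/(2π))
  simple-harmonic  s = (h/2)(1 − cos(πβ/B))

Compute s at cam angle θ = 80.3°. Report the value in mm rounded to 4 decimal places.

seg 1 [0°–45.9°] cycloidal, h=21: full span → s += 21 → s = 21.0000
seg 2 [45.9°–101.5°] uniform, h=22: θ=80.3° here. β=34.4, B=55.6. 22·34.4/55.6 = 13.6115 → s = 34.6115

34.6115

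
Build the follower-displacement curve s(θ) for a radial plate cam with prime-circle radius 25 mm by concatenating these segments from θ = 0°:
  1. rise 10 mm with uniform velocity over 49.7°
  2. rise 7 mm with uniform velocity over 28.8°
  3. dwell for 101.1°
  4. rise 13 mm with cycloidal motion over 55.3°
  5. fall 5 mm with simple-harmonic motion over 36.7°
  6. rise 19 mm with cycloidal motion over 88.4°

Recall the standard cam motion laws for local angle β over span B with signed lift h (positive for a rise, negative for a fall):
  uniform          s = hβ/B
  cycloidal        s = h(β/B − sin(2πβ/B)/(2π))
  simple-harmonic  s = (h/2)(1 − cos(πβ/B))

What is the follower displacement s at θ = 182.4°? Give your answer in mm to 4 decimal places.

seg 1 [0°–49.7°] uniform, h=10: full span → s += 10 → s = 10.0000
seg 2 [49.7°–78.5°] uniform, h=7: full span → s += 7 → s = 17.0000
seg 3 [78.5°–179.6°] dwell: s stays 17.0000
seg 4 [179.6°–234.9°] cycloidal, h=13: θ=182.4° here. β=2.8, B=55.3. 13·(0.0506 − sin(2π·0.0506)/(2π)) = 0.0110 → s = 17.0110

17.0110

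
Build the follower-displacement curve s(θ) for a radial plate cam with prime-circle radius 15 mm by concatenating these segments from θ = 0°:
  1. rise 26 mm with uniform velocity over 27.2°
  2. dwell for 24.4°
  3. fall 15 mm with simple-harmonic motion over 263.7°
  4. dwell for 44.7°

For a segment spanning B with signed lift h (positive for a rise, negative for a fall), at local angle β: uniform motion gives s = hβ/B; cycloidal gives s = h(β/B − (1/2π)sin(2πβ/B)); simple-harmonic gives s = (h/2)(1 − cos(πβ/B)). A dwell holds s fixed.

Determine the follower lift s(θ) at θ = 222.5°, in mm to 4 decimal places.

seg 1 [0°–27.2°] uniform, h=26: full span → s += 26 → s = 26.0000
seg 2 [27.2°–51.6°] dwell: s stays 26.0000
seg 3 [51.6°–315.3°] simple-harmonic, h=-15: θ=222.5° here. β=170.9, B=263.7. -15/2·(1 − cos(π·0.6481)) = -10.8647 → s = 15.1353

15.1353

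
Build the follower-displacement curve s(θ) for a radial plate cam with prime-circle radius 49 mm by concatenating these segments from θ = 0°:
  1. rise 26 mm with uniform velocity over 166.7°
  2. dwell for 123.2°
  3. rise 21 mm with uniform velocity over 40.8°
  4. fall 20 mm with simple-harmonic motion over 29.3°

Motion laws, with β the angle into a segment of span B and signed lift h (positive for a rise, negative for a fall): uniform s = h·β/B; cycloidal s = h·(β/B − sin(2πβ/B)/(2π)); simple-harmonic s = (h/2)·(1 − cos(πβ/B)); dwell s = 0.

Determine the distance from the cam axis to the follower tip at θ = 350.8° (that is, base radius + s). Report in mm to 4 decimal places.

seg 1 [0°–166.7°] uniform, h=26: full span → s += 26 → s = 26.0000
seg 2 [166.7°–289.9°] dwell: s stays 26.0000
seg 3 [289.9°–330.7°] uniform, h=21: full span → s += 21 → s = 47.0000
seg 4 [330.7°–360°] simple-harmonic, h=-20: θ=350.8° here. β=20.1, B=29.3. -20/2·(1 − cos(π·0.6860)) = -15.5166 → s = 31.4834
radial distance = base radius + s = 49 + 31.4834 = 80.4834

80.4834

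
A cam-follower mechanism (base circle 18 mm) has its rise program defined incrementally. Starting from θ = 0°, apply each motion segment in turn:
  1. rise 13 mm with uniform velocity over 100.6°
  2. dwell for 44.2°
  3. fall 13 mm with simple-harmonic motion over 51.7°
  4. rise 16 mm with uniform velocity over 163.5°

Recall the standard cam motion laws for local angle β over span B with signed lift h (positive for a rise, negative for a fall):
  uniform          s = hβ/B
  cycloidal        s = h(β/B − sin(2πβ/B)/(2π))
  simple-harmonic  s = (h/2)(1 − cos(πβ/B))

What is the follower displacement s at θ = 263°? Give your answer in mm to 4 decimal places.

seg 1 [0°–100.6°] uniform, h=13: full span → s += 13 → s = 13.0000
seg 2 [100.6°–144.8°] dwell: s stays 13.0000
seg 3 [144.8°–196.5°] simple-harmonic, h=-13: full span → s += -13 → s = 0.0000
seg 4 [196.5°–360°] uniform, h=16: θ=263° here. β=66.5, B=163.5. 16·66.5/163.5 = 6.5076 → s = 6.5076

6.5076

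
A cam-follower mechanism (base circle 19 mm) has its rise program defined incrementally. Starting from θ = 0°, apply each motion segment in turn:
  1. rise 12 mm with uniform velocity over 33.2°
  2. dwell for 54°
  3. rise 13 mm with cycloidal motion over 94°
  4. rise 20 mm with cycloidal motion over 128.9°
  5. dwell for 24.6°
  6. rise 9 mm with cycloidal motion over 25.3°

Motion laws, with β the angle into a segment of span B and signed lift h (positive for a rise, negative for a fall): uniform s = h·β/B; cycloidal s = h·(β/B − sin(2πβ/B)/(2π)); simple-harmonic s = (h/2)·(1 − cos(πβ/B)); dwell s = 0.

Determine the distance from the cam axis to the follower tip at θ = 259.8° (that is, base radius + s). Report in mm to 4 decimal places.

seg 1 [0°–33.2°] uniform, h=12: full span → s += 12 → s = 12.0000
seg 2 [33.2°–87.2°] dwell: s stays 12.0000
seg 3 [87.2°–181.2°] cycloidal, h=13: full span → s += 13 → s = 25.0000
seg 4 [181.2°–310.1°] cycloidal, h=20: θ=259.8° here. β=78.6, B=128.9. 20·(0.6098 − sin(2π·0.6098)/(2π)) = 14.2210 → s = 39.2210
radial distance = base radius + s = 19 + 39.2210 = 58.2210

58.2210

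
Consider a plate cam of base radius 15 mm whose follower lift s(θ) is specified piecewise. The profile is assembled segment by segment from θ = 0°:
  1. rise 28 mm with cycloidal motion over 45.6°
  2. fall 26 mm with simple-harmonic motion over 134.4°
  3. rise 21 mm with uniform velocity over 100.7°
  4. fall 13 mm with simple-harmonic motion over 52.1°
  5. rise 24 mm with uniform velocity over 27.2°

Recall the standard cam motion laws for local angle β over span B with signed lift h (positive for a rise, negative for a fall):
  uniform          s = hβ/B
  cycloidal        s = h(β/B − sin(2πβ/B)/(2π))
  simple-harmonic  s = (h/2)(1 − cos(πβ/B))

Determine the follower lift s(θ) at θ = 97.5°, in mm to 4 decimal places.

seg 1 [0°–45.6°] cycloidal, h=28: full span → s += 28 → s = 28.0000
seg 2 [45.6°–180°] simple-harmonic, h=-26: θ=97.5° here. β=51.9, B=134.4. -26/2·(1 − cos(π·0.3862)) = -8.4492 → s = 19.5508

19.5508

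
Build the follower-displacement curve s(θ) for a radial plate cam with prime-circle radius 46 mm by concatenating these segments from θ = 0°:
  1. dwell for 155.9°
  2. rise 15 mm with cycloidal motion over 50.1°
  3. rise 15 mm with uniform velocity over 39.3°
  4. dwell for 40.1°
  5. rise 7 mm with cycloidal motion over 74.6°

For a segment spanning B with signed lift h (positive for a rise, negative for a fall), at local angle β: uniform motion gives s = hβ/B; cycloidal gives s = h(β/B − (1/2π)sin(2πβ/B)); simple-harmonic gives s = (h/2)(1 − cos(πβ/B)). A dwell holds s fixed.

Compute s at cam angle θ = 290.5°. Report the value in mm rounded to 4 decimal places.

seg 1 [0°–155.9°] dwell: s stays 0.0000
seg 2 [155.9°–206°] cycloidal, h=15: full span → s += 15 → s = 15.0000
seg 3 [206°–245.3°] uniform, h=15: full span → s += 15 → s = 30.0000
seg 4 [245.3°–285.4°] dwell: s stays 30.0000
seg 5 [285.4°–360°] cycloidal, h=7: θ=290.5° here. β=5.1, B=74.6. 7·(0.0684 − sin(2π·0.0684)/(2π)) = 0.0146 → s = 30.0146

30.0146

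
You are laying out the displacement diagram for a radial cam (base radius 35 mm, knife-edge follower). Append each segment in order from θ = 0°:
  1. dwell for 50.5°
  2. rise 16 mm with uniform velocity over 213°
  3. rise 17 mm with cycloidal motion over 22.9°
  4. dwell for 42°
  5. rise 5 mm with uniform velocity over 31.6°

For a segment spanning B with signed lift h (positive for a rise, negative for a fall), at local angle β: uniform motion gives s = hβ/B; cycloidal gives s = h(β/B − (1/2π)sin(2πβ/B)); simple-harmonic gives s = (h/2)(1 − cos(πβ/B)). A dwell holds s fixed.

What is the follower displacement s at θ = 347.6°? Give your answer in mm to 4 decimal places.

seg 1 [0°–50.5°] dwell: s stays 0.0000
seg 2 [50.5°–263.5°] uniform, h=16: full span → s += 16 → s = 16.0000
seg 3 [263.5°–286.4°] cycloidal, h=17: full span → s += 17 → s = 33.0000
seg 4 [286.4°–328.4°] dwell: s stays 33.0000
seg 5 [328.4°–360°] uniform, h=5: θ=347.6° here. β=19.2, B=31.6. 5·19.2/31.6 = 3.0380 → s = 36.0380

36.0380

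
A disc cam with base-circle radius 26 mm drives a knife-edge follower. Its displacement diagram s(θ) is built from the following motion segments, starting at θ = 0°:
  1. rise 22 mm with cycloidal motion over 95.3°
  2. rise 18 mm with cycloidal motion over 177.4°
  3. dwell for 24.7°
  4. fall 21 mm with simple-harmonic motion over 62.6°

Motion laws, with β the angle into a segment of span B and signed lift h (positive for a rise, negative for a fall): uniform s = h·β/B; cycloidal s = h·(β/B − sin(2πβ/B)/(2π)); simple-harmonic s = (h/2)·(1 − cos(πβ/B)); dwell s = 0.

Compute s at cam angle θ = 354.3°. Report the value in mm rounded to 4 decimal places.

seg 1 [0°–95.3°] cycloidal, h=22: full span → s += 22 → s = 22.0000
seg 2 [95.3°–272.7°] cycloidal, h=18: full span → s += 18 → s = 40.0000
seg 3 [272.7°–297.4°] dwell: s stays 40.0000
seg 4 [297.4°–360°] simple-harmonic, h=-21: θ=354.3° here. β=56.9, B=62.6. -21/2·(1 − cos(π·0.9089)) = -20.5733 → s = 19.4267

19.4267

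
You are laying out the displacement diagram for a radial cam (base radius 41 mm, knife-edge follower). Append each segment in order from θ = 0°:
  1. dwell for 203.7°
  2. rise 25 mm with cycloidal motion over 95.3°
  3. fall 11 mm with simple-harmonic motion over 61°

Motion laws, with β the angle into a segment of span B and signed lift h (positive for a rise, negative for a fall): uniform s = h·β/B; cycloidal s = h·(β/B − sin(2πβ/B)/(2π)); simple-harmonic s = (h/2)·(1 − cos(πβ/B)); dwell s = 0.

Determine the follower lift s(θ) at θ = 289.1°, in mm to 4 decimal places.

seg 1 [0°–203.7°] dwell: s stays 0.0000
seg 2 [203.7°–299°] cycloidal, h=25: θ=289.1° here. β=85.4, B=95.3. 25·(0.8961 − sin(2π·0.8961)/(2π)) = 24.8195 → s = 24.8195

24.8195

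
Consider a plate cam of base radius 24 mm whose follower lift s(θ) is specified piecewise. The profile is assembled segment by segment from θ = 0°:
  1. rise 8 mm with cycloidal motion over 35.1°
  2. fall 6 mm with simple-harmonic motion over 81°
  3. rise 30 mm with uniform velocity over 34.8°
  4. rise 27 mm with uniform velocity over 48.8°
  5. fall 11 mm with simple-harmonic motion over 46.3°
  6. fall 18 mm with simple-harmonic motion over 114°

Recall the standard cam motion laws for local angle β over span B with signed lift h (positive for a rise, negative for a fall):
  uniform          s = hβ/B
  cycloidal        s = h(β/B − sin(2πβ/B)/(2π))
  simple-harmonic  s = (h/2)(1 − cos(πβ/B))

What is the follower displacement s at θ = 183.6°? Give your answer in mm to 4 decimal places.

seg 1 [0°–35.1°] cycloidal, h=8: full span → s += 8 → s = 8.0000
seg 2 [35.1°–116.1°] simple-harmonic, h=-6: full span → s += -6 → s = 2.0000
seg 3 [116.1°–150.9°] uniform, h=30: full span → s += 30 → s = 32.0000
seg 4 [150.9°–199.7°] uniform, h=27: θ=183.6° here. β=32.7, B=48.8. 27·32.7/48.8 = 18.0922 → s = 50.0922

50.0922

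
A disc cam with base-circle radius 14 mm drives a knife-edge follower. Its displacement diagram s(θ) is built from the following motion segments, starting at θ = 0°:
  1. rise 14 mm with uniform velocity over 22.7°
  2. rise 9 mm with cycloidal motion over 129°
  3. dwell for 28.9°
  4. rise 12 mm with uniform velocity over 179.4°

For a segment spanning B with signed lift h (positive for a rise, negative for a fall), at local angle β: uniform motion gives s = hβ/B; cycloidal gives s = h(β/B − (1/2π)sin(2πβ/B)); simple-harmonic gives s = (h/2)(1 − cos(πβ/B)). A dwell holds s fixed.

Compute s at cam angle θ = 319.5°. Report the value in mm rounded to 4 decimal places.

seg 1 [0°–22.7°] uniform, h=14: full span → s += 14 → s = 14.0000
seg 2 [22.7°–151.7°] cycloidal, h=9: full span → s += 9 → s = 23.0000
seg 3 [151.7°–180.6°] dwell: s stays 23.0000
seg 4 [180.6°–360°] uniform, h=12: θ=319.5° here. β=138.9, B=179.4. 12·138.9/179.4 = 9.2910 → s = 32.2910

32.2910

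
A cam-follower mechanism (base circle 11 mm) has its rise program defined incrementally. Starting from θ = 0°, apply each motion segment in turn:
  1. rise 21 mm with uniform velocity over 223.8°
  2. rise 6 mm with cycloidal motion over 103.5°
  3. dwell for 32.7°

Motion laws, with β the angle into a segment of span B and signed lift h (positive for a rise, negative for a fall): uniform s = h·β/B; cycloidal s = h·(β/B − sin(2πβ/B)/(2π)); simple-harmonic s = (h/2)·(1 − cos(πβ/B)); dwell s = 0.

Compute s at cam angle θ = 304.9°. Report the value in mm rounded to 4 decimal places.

seg 1 [0°–223.8°] uniform, h=21: full span → s += 21 → s = 21.0000
seg 2 [223.8°–327.3°] cycloidal, h=6: θ=304.9° here. β=81.1, B=103.5. 6·(0.7836 − sin(2π·0.7836)/(2π)) = 5.6352 → s = 26.6352

26.6352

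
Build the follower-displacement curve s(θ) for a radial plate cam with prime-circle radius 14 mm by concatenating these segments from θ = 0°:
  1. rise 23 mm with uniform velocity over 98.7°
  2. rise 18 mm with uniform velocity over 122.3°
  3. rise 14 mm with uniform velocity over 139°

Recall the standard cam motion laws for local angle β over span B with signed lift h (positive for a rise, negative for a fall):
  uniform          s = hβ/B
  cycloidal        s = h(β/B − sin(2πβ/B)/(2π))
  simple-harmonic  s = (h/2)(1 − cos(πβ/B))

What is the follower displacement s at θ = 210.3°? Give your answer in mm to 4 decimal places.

seg 1 [0°–98.7°] uniform, h=23: full span → s += 23 → s = 23.0000
seg 2 [98.7°–221°] uniform, h=18: θ=210.3° here. β=111.6, B=122.3. 18·111.6/122.3 = 16.4252 → s = 39.4252

39.4252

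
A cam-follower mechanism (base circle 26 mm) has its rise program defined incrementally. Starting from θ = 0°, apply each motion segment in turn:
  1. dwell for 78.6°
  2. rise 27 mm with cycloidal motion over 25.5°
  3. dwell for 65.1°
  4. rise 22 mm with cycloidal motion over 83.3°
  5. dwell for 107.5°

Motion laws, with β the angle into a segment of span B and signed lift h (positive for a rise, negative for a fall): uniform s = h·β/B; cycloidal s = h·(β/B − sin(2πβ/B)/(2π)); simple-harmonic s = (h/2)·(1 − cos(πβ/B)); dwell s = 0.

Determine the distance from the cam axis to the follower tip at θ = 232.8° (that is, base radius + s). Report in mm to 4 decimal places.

seg 1 [0°–78.6°] dwell: s stays 0.0000
seg 2 [78.6°–104.1°] cycloidal, h=27: full span → s += 27 → s = 27.0000
seg 3 [104.1°–169.2°] dwell: s stays 27.0000
seg 4 [169.2°–252.5°] cycloidal, h=22: θ=232.8° here. β=63.6, B=83.3. 22·(0.7635 − sin(2π·0.7635)/(2π)) = 20.2859 → s = 47.2859
radial distance = base radius + s = 26 + 47.2859 = 73.2859

73.2859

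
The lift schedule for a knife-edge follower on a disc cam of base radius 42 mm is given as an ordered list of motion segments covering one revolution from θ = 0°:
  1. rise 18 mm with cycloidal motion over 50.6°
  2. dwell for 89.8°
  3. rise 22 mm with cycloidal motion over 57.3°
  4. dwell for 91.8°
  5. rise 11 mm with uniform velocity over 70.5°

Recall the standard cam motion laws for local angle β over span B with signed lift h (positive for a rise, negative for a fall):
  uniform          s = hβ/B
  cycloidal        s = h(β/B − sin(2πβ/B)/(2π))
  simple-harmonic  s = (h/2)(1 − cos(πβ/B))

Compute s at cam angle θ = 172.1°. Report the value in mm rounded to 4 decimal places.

seg 1 [0°–50.6°] cycloidal, h=18: full span → s += 18 → s = 18.0000
seg 2 [50.6°–140.4°] dwell: s stays 18.0000
seg 3 [140.4°–197.7°] cycloidal, h=22: θ=172.1° here. β=31.7, B=57.3. 22·(0.5532 − sin(2π·0.5532)/(2π)) = 13.3204 → s = 31.3204

31.3204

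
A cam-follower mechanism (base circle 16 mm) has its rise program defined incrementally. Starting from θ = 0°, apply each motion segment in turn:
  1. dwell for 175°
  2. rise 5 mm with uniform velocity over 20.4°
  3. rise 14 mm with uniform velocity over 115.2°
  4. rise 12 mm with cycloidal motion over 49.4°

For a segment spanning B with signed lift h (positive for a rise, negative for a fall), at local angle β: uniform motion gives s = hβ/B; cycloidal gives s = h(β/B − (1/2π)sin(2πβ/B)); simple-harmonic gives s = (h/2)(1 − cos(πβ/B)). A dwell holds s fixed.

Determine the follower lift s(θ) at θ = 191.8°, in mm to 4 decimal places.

seg 1 [0°–175°] dwell: s stays 0.0000
seg 2 [175°–195.4°] uniform, h=5: θ=191.8° here. β=16.8, B=20.4. 5·16.8/20.4 = 4.1176 → s = 4.1176

4.1176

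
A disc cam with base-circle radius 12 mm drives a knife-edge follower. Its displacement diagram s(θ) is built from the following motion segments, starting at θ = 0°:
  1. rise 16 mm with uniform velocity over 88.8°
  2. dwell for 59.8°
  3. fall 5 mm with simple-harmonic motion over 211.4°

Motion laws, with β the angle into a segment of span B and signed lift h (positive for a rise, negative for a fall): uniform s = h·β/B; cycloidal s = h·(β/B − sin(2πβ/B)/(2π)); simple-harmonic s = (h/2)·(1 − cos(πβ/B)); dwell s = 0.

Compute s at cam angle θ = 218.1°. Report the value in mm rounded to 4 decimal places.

seg 1 [0°–88.8°] uniform, h=16: full span → s += 16 → s = 16.0000
seg 2 [88.8°–148.6°] dwell: s stays 16.0000
seg 3 [148.6°–360°] simple-harmonic, h=-5: θ=218.1° here. β=69.5, B=211.4. -5/2·(1 − cos(π·0.3288)) = -1.2190 → s = 14.7810

14.7810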